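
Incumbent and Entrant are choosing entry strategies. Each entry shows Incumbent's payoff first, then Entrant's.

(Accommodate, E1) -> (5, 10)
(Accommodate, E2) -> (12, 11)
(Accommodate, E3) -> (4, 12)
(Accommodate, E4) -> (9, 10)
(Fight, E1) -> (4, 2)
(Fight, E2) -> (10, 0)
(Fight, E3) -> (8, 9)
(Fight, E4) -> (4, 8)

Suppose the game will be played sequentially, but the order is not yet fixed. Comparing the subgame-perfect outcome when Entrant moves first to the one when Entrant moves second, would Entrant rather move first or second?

first

If Incumbent leads: Entrant's best replies are Accommodate→E3, Fight→E3; Incumbent's induced payoffs 4, 8; outcome (Fight, E3), payoffs (8, 9).
If Entrant leads: Incumbent's best replies are E1→Accommodate, E2→Accommodate, E3→Fight, E4→Accommodate; Entrant's induced payoffs 10, 11, 9, 10; outcome (Accommodate, E2), payoffs (12, 11).
Entrant gets 11 moving first and 9 moving second, so Entrant prefers to move first.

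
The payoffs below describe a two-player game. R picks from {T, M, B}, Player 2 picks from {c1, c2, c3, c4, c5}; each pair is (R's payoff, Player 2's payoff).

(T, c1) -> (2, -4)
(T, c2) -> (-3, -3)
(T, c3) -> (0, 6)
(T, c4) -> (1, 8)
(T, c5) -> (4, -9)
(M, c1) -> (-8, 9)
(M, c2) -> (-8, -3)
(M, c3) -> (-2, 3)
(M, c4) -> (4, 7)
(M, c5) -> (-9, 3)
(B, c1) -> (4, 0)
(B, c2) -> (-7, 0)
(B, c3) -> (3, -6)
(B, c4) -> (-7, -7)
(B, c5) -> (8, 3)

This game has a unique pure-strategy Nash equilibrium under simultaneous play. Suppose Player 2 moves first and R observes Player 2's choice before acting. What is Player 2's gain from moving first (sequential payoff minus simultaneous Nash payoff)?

R best-responds to each possible Player 2 move:
- c1: R compares 2, -8, 4 and picks B; Player 2 would get 0.
- c2: R compares -3, -8, -7 and picks T; Player 2 would get -3.
- c3: R compares 0, -2, 3 and picks B; Player 2 would get -6.
- c4: R compares 1, 4, -7 and picks M; Player 2 would get 7.
- c5: R compares 4, -9, 8 and picks B; Player 2 would get 3.
Player 2's induced payoffs are 0, -3, -6, 7, 3, so Player 2 commits to c4. Subgame-perfect outcome: (M, c4) with payoffs (4, 7).
Now find the simultaneous Nash equilibrium.
R's best replies: c1→B; c2→T; c3→B; c4→M; c5→B.
Player 2's best replies: T→c4; M→c1; B→c5.
Only (B, c5) has each player best-responding; Nash payoffs (8, 3).
Player 2's commitment gain: 7 − 3 = 4.

4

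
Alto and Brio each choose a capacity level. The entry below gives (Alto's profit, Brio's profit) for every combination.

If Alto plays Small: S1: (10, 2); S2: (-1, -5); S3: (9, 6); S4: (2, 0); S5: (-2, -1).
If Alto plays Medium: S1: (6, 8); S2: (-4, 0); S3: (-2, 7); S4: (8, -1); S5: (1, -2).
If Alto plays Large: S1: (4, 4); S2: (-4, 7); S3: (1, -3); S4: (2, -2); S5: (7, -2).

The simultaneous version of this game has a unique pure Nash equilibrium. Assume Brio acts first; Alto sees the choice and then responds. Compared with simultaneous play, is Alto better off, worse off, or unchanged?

Solve by backward induction (Brio leads).
- S1 → Alto plays Small (best of 10, 6, 4); Brio gets 2.
- S2 → Alto plays Small (best of -1, -4, -4); Brio gets -5.
- S3 → Alto plays Small (best of 9, -2, 1); Brio gets 6.
- S4 → Alto plays Medium (best of 2, 8, 2); Brio gets -1.
- S5 → Alto plays Large (best of -2, 1, 7); Brio gets -2.
Maximizing over 2, -5, 6, -1, -2, Brio chooses S3. Subgame-perfect outcome: (Small, S3) with payoffs (9, 6).
For the simultaneous game, intersect best replies.
Alto's best replies: S1→Small; S2→Small; S3→Small; S4→Medium; S5→Large.
Brio's best replies: Small→S3; Medium→S1; Large→S2.
Only (Small, S3) has each player best-responding; Nash payoffs (9, 6).
Alto earns 9 sequentially versus 9 at the Nash outcome: unchanged.

unchanged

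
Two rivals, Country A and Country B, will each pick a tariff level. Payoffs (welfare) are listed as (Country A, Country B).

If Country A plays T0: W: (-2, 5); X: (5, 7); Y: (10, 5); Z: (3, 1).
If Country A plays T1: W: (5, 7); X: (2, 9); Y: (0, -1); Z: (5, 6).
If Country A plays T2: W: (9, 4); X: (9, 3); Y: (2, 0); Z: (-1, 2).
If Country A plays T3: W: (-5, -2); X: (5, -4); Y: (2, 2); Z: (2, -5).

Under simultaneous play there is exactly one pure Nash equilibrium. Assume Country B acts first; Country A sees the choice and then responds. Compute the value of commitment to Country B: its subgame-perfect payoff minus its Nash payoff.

2

Solve by backward induction (Country B leads).
- W: Country A compares -2, 5, 9, -5 and picks T2; Country B would get 4.
- X: Country A compares 5, 2, 9, 5 and picks T2; Country B would get 3.
- Y: Country A compares 10, 0, 2, 2 and picks T0; Country B would get 5.
- Z: Country A compares 3, 5, -1, 2 and picks T1; Country B would get 6.
Maximizing over 4, 3, 5, 6, Country B chooses Z. Subgame-perfect outcome: (T1, Z) with payoffs (5, 6).
Now find the simultaneous Nash equilibrium.
Country A's best replies: W→T2; X→T2; Y→T0; Z→T1.
Country B's best replies: T0→X; T1→X; T2→W; T3→Y.
The unique mutual best reply is (T2, W), giving (9, 4).
Country B's commitment gain: 6 − 4 = 2.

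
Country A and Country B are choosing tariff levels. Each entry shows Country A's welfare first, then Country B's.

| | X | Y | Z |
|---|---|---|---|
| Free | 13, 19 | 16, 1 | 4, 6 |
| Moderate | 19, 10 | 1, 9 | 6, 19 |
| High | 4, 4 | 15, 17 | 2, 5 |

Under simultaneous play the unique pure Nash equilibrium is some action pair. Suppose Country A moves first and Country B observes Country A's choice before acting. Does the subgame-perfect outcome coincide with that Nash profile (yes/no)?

no

Solve by backward induction (Country A leads).
- Free: BR = X, leader payoff 13.
- Moderate: BR = Z, leader payoff 6.
- High: BR = Y, leader payoff 15.
Among 13, 6, 15, the best is 15 at High. Subgame-perfect outcome: (High, Y) with payoffs (15, 17).
Now find the simultaneous Nash equilibrium.
Country A's best replies: X→Moderate; Y→Free; Z→Moderate.
Country B's best replies: Free→X; Moderate→Z; High→Y.
The unique mutual best reply is (Moderate, Z), giving (6, 19).
Sequential outcome (High, Y) differs from the Nash profile (Moderate, Z).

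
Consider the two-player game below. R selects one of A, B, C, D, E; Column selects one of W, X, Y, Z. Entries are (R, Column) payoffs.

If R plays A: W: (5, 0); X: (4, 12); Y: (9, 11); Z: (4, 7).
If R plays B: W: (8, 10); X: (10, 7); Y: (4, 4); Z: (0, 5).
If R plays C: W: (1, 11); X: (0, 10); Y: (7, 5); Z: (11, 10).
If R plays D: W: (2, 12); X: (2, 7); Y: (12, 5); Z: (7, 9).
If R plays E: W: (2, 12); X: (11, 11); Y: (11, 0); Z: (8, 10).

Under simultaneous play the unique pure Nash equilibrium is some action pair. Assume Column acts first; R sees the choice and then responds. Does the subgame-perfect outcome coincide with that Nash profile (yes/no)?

Solve by backward induction (Column leads).
- W: R compares 5, 8, 1, 2, 2 and picks B; Column would get 10.
- X: R compares 4, 10, 0, 2, 11 and picks E; Column would get 11.
- Y: R compares 9, 4, 7, 12, 11 and picks D; Column would get 5.
- Z: R compares 4, 0, 11, 7, 8 and picks C; Column would get 10.
Maximizing over 10, 11, 5, 10, Column chooses X. Subgame-perfect outcome: (E, X) with payoffs (11, 11).
Now find the simultaneous Nash equilibrium.
R's best replies: W→B; X→E; Y→D; Z→C.
Column's best replies: A→X; B→W; C→W; D→W; E→W.
Only (B, W) has each player best-responding; Nash payoffs (8, 10).
Sequential outcome (E, X) differs from the Nash profile (B, W).

no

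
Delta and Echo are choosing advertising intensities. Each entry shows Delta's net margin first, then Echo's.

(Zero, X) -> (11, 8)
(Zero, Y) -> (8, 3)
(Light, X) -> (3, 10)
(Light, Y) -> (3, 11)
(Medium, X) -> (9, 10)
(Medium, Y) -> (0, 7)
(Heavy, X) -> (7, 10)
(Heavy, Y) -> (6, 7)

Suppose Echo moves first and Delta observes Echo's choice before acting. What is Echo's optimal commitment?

X

Delta best-responds to each possible Echo move:
- X: Delta compares 11, 3, 9, 7 and picks Zero; Echo would get 8.
- Y: Delta compares 8, 3, 0, 6 and picks Zero; Echo would get 3.
Among 8, 3, the best is 8 at X. Subgame-perfect outcome: (Zero, X) with payoffs (11, 8).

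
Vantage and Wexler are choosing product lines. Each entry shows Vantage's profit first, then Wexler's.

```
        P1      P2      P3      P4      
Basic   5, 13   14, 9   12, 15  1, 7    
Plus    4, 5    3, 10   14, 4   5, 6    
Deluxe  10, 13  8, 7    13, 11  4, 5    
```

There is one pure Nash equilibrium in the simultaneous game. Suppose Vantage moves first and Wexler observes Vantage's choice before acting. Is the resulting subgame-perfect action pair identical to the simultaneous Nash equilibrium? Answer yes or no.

Solve by backward induction (Vantage leads).
- Basic: BR = P3, leader payoff 12.
- Plus: BR = P2, leader payoff 3.
- Deluxe: BR = P1, leader payoff 10.
Maximizing over 12, 3, 10, Vantage chooses Basic. Subgame-perfect outcome: (Basic, P3) with payoffs (12, 15).
Now find the simultaneous Nash equilibrium.
Vantage's best replies: P1→Deluxe; P2→Basic; P3→Plus; P4→Plus.
Wexler's best replies: Basic→P3; Plus→P2; Deluxe→P1.
Only (Deluxe, P1) has each player best-responding; Nash payoffs (10, 13).
Sequential outcome (Basic, P3) differs from the Nash profile (Deluxe, P1).

no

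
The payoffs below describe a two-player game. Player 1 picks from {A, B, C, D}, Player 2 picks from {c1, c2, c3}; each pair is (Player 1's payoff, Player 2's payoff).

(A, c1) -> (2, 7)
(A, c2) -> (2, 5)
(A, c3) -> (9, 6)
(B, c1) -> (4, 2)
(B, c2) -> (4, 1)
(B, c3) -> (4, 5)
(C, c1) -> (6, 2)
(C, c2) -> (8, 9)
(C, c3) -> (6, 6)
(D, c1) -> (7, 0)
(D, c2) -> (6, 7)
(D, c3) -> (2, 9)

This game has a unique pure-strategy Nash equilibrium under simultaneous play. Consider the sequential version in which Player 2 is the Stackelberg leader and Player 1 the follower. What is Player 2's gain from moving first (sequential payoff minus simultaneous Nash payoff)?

Player 1 best-responds to each possible Player 2 move:
- c1: Player 1 compares 2, 4, 6, 7 and picks D; Player 2 would get 0.
- c2: Player 1 compares 2, 4, 8, 6 and picks C; Player 2 would get 9.
- c3: Player 1 compares 9, 4, 6, 2 and picks A; Player 2 would get 6.
Maximizing over 0, 9, 6, Player 2 chooses c2. Subgame-perfect outcome: (C, c2) with payoffs (8, 9).
Now find the simultaneous Nash equilibrium.
Player 1's best replies: c1→D; c2→C; c3→A.
Player 2's best replies: A→c1; B→c3; C→c2; D→c3.
Only (C, c2) has each player best-responding; Nash payoffs (8, 9).
Player 2's commitment gain: 9 − 9 = 0.

0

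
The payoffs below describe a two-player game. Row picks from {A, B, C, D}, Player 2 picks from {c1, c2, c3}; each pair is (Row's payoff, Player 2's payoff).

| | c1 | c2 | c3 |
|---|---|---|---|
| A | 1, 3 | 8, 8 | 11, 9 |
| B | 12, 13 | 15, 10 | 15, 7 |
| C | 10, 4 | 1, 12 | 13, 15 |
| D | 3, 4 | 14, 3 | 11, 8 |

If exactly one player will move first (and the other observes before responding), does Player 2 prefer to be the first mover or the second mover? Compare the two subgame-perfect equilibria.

If Row leads: Player 2's best replies are A→c3, B→c1, C→c3, D→c3; Row's induced payoffs 11, 12, 13, 11; outcome (C, c3), payoffs (13, 15).
If Player 2 leads: Row's best replies are c1→B, c2→B, c3→B; Player 2's induced payoffs 13, 10, 7; outcome (B, c1), payoffs (12, 13).
Player 2 gets 13 moving first and 15 moving second, so Player 2 prefers to move second.

second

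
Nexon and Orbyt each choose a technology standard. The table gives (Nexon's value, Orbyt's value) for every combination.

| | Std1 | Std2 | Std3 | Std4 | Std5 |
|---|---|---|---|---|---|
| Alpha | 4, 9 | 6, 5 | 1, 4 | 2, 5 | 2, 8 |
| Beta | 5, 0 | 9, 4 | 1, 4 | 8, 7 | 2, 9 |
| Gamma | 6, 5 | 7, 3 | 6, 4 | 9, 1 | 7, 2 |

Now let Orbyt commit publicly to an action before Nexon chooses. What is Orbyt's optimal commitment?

Work backward from Nexon's decision.
- Std1: Nexon compares 4, 5, 6 and picks Gamma; Orbyt would get 5.
- Std2: Nexon compares 6, 9, 7 and picks Beta; Orbyt would get 4.
- Std3: Nexon compares 1, 1, 6 and picks Gamma; Orbyt would get 4.
- Std4: Nexon compares 2, 8, 9 and picks Gamma; Orbyt would get 1.
- Std5: Nexon compares 2, 2, 7 and picks Gamma; Orbyt would get 2.
Maximizing over 5, 4, 4, 1, 2, Orbyt chooses Std1. Subgame-perfect outcome: (Gamma, Std1) with payoffs (6, 5).

Std1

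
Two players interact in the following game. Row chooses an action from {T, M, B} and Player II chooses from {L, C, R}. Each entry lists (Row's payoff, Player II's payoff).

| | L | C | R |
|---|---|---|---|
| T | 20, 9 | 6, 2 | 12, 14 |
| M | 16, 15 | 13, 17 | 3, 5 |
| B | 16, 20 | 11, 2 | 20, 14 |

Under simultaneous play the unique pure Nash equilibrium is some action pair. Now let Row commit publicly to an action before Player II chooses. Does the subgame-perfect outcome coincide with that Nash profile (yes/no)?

no

Work backward from Player II's decision.
- T: Player II compares 9, 2, 14 and picks R; Row would get 12.
- M: Player II compares 15, 17, 5 and picks C; Row would get 13.
- B: Player II compares 20, 2, 14 and picks L; Row would get 16.
Maximizing over 12, 13, 16, Row chooses B. Subgame-perfect outcome: (B, L) with payoffs (16, 20).
For the simultaneous game, intersect best replies.
Row's best replies: L→T; C→M; R→B.
Player II's best replies: T→R; M→C; B→L.
Only (M, C) has each player best-responding; Nash payoffs (13, 17).
Sequential outcome (B, L) differs from the Nash profile (M, C).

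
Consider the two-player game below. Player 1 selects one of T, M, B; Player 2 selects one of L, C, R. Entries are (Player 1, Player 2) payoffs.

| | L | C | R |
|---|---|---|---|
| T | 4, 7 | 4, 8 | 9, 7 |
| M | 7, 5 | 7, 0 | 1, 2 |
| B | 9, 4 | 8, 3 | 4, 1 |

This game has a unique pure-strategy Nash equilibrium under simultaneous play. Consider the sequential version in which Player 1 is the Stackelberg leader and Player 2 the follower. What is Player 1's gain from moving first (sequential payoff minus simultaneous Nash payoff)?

Work backward from Player 2's decision.
- T: Player 2 compares 7, 8, 7 and picks C; Player 1 would get 4.
- M: Player 2 compares 5, 0, 2 and picks L; Player 1 would get 7.
- B: Player 2 compares 4, 3, 1 and picks L; Player 1 would get 9.
Among 4, 7, 9, the best is 9 at B. Subgame-perfect outcome: (B, L) with payoffs (9, 4).
Under simultaneous play:
Player 1's best replies: L→B; C→B; R→T.
Player 2's best replies: T→C; M→L; B→L.
Only (B, L) has each player best-responding; Nash payoffs (9, 4).
Player 1's commitment gain: 9 − 9 = 0.

0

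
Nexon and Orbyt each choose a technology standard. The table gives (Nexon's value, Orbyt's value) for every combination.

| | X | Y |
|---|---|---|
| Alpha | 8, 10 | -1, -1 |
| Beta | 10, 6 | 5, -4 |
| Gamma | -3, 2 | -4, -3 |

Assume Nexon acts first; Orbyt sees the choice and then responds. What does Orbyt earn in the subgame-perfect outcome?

6

Orbyt best-responds to each possible Nexon move:
- Alpha: BR = X, leader payoff 8.
- Beta: BR = X, leader payoff 10.
- Gamma: BR = X, leader payoff -3.
Maximizing over 8, 10, -3, Nexon chooses Beta. Subgame-perfect outcome: (Beta, X) with payoffs (10, 6).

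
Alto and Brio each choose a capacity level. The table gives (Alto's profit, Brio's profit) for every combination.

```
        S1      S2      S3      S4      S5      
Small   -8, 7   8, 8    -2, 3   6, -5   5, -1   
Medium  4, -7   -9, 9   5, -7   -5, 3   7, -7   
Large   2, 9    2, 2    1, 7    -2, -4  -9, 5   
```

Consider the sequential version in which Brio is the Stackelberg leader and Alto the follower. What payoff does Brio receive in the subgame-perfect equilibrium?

Backward induction with Brio moving first.
- S1 → Alto plays Medium (best of -8, 4, 2); Brio gets -7.
- S2 → Alto plays Small (best of 8, -9, 2); Brio gets 8.
- S3 → Alto plays Medium (best of -2, 5, 1); Brio gets -7.
- S4 → Alto plays Small (best of 6, -5, -2); Brio gets -5.
- S5 → Alto plays Medium (best of 5, 7, -9); Brio gets -7.
Among -7, 8, -7, -5, -7, the best is 8 at S2. Subgame-perfect outcome: (Small, S2) with payoffs (8, 8).

8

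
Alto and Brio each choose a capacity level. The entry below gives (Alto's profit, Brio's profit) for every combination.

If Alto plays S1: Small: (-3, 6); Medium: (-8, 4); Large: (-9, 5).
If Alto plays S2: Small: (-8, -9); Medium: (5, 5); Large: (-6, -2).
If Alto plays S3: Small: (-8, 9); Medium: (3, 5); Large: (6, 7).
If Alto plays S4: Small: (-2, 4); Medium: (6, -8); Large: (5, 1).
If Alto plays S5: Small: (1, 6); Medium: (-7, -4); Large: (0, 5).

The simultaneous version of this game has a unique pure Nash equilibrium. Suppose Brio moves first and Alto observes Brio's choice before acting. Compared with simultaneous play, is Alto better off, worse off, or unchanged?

better off

Solve by backward induction (Brio leads).
- Small: BR = S5, leader payoff 6.
- Medium: BR = S4, leader payoff -8.
- Large: BR = S3, leader payoff 7.
Among 6, -8, 7, the best is 7 at Large. Subgame-perfect outcome: (S3, Large) with payoffs (6, 7).
Under simultaneous play:
Alto's best replies: Small→S5; Medium→S4; Large→S3.
Brio's best replies: S1→Small; S2→Medium; S3→Small; S4→Small; S5→Small.
Only (S5, Small) has each player best-responding; Nash payoffs (1, 6).
Alto earns 6 sequentially versus 1 at the Nash outcome: better off.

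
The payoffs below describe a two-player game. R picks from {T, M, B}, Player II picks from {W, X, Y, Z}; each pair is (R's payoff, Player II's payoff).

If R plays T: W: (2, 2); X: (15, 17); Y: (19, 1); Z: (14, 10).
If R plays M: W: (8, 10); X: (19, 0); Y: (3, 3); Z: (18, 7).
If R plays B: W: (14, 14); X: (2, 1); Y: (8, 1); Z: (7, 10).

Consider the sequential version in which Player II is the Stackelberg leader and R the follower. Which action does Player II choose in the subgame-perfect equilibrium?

W

Solve by backward induction (Player II leads).
- W: BR = B, leader payoff 14.
- X: BR = M, leader payoff 0.
- Y: BR = T, leader payoff 1.
- Z: BR = M, leader payoff 7.
Player II's induced payoffs are 14, 0, 1, 7, so Player II commits to W. Subgame-perfect outcome: (B, W) with payoffs (14, 14).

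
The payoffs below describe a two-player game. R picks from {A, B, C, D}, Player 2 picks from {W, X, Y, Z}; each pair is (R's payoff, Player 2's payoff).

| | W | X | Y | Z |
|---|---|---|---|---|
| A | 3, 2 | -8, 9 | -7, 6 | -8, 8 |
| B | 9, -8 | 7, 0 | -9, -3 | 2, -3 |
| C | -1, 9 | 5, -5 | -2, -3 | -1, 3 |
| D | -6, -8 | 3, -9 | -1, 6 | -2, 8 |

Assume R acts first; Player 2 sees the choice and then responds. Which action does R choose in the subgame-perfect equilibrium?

Solve by backward induction (R leads).
- A → Player 2 plays X (best of 2, 9, 6, 8); R gets -8.
- B → Player 2 plays X (best of -8, 0, -3, -3); R gets 7.
- C → Player 2 plays W (best of 9, -5, -3, 3); R gets -1.
- D → Player 2 plays Z (best of -8, -9, 6, 8); R gets -2.
Maximizing over -8, 7, -1, -2, R chooses B. Subgame-perfect outcome: (B, X) with payoffs (7, 0).

B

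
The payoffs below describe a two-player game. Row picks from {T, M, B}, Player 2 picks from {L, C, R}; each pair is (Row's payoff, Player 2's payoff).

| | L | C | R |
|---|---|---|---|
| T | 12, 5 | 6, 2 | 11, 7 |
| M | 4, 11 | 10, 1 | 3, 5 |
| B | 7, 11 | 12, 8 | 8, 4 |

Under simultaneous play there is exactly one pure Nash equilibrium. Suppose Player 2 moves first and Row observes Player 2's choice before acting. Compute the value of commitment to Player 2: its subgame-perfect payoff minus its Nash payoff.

1

Backward induction with Player 2 moving first.
- L → Row plays T (best of 12, 4, 7); Player 2 gets 5.
- C → Row plays B (best of 6, 10, 12); Player 2 gets 8.
- R → Row plays T (best of 11, 3, 8); Player 2 gets 7.
Player 2's induced payoffs are 5, 8, 7, so Player 2 commits to C. Subgame-perfect outcome: (B, C) with payoffs (12, 8).
For the simultaneous game, intersect best replies.
Row's best replies: L→T; C→B; R→T.
Player 2's best replies: T→R; M→L; B→L.
Only (T, R) has each player best-responding; Nash payoffs (11, 7).
Player 2's commitment gain: 8 − 7 = 1.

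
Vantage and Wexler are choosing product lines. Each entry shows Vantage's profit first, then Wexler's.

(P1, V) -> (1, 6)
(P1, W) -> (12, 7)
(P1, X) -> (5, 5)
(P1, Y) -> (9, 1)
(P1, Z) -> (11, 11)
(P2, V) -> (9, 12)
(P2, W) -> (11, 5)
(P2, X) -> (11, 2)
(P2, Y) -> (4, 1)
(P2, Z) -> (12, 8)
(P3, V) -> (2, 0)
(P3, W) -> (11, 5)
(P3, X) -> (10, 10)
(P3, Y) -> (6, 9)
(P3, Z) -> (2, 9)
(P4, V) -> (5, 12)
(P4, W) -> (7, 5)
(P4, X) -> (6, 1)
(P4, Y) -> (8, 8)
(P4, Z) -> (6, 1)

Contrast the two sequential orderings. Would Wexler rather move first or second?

first

If Vantage leads: Wexler's best replies are P1→Z, P2→V, P3→X, P4→V; Vantage's induced payoffs 11, 9, 10, 5; outcome (P1, Z), payoffs (11, 11).
If Wexler leads: Vantage's best replies are V→P2, W→P1, X→P2, Y→P1, Z→P2; Wexler's induced payoffs 12, 7, 2, 1, 8; outcome (P2, V), payoffs (9, 12).
Wexler gets 12 moving first and 11 moving second, so Wexler prefers to move first.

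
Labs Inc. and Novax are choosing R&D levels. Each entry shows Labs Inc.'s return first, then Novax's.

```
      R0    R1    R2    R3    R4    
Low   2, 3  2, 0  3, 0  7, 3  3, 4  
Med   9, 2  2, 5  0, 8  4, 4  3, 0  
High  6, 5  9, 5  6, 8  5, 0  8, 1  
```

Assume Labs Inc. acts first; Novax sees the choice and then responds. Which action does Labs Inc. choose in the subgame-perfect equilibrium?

High

Backward induction with Labs Inc. moving first.
- Low: BR = R4, leader payoff 3.
- Med: BR = R2, leader payoff 0.
- High: BR = R2, leader payoff 6.
Among 3, 0, 6, the best is 6 at High. Subgame-perfect outcome: (High, R2) with payoffs (6, 8).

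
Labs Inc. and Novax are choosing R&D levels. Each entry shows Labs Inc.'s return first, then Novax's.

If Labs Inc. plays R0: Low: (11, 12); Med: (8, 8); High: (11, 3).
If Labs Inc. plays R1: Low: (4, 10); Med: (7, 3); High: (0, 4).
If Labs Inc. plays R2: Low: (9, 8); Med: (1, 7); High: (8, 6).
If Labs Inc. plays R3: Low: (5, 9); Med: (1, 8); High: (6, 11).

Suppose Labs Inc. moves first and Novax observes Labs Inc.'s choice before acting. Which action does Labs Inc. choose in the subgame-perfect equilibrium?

R0

Work backward from Novax's decision.
- R0: Novax compares 12, 8, 3 and picks Low; Labs Inc. would get 11.
- R1: Novax compares 10, 3, 4 and picks Low; Labs Inc. would get 4.
- R2: Novax compares 8, 7, 6 and picks Low; Labs Inc. would get 9.
- R3: Novax compares 9, 8, 11 and picks High; Labs Inc. would get 6.
Maximizing over 11, 4, 9, 6, Labs Inc. chooses R0. Subgame-perfect outcome: (R0, Low) with payoffs (11, 12).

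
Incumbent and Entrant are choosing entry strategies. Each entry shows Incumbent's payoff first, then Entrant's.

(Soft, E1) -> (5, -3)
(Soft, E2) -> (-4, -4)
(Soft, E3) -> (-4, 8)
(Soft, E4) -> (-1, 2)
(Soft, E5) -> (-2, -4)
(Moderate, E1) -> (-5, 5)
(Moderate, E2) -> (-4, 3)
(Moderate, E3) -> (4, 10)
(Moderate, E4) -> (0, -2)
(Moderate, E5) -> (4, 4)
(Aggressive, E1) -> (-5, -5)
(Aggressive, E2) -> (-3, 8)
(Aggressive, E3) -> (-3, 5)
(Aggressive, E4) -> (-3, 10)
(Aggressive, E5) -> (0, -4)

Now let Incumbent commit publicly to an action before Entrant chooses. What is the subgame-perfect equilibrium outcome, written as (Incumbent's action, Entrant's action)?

Entrant best-responds to each possible Incumbent move:
- Soft: BR = E3, leader payoff -4.
- Moderate: BR = E3, leader payoff 4.
- Aggressive: BR = E4, leader payoff -3.
Maximizing over -4, 4, -3, Incumbent chooses Moderate. Subgame-perfect outcome: (Moderate, E3) with payoffs (4, 10).

(Moderate, E3)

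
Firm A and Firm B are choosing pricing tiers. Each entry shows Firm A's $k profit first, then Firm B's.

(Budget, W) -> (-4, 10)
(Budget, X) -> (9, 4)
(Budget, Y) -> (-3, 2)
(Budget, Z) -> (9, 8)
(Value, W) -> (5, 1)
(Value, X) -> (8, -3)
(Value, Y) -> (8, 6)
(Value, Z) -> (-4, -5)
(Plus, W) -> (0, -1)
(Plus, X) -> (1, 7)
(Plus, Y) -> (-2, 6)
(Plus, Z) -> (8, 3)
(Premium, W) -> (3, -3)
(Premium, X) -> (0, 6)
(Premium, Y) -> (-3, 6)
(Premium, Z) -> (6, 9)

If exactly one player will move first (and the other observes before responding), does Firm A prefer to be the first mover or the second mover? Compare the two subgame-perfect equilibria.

second

If Firm A leads: Firm B's best replies are Budget→W, Value→Y, Plus→X, Premium→Z; Firm A's induced payoffs -4, 8, 1, 6; outcome (Value, Y), payoffs (8, 6).
If Firm B leads: Firm A's best replies are W→Value, X→Budget, Y→Value, Z→Budget; Firm B's induced payoffs 1, 4, 6, 8; outcome (Budget, Z), payoffs (9, 8).
Firm A gets 8 moving first and 9 moving second, so Firm A prefers to move second.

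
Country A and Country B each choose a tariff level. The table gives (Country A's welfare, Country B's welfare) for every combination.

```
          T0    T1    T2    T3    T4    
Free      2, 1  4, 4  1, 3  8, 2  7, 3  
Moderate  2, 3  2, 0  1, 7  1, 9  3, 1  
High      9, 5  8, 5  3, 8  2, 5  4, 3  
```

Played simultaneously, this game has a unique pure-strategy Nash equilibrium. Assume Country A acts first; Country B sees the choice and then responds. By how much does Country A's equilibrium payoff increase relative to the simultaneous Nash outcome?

1

Backward induction with Country A moving first.
- Free: Country B compares 1, 4, 3, 2, 3 and picks T1; Country A would get 4.
- Moderate: Country B compares 3, 0, 7, 9, 1 and picks T3; Country A would get 1.
- High: Country B compares 5, 5, 8, 5, 3 and picks T2; Country A would get 3.
Among 4, 1, 3, the best is 4 at Free. Subgame-perfect outcome: (Free, T1) with payoffs (4, 4).
Under simultaneous play:
Country A's best replies: T0→High; T1→High; T2→High; T3→Free; T4→Free.
Country B's best replies: Free→T1; Moderate→T3; High→T2.
Only (High, T2) has each player best-responding; Nash payoffs (3, 8).
Country A's commitment gain: 4 − 3 = 1.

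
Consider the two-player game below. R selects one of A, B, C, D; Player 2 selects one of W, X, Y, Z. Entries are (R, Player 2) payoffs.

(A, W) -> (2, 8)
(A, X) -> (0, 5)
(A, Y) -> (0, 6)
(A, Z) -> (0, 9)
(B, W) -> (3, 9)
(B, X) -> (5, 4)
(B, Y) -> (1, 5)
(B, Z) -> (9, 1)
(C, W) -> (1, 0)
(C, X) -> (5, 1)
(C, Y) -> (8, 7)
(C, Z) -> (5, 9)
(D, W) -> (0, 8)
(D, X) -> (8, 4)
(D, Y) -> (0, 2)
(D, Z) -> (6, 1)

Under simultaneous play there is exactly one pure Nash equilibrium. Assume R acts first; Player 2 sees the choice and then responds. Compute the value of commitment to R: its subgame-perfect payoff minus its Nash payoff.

Work backward from Player 2's decision.
- A: Player 2 compares 8, 5, 6, 9 and picks Z; R would get 0.
- B: Player 2 compares 9, 4, 5, 1 and picks W; R would get 3.
- C: Player 2 compares 0, 1, 7, 9 and picks Z; R would get 5.
- D: Player 2 compares 8, 4, 2, 1 and picks W; R would get 0.
Maximizing over 0, 3, 5, 0, R chooses C. Subgame-perfect outcome: (C, Z) with payoffs (5, 9).
Under simultaneous play:
R's best replies: W→B; X→D; Y→C; Z→B.
Player 2's best replies: A→Z; B→W; C→Z; D→W.
The unique mutual best reply is (B, W), giving (3, 9).
R's commitment gain: 5 − 3 = 2.

2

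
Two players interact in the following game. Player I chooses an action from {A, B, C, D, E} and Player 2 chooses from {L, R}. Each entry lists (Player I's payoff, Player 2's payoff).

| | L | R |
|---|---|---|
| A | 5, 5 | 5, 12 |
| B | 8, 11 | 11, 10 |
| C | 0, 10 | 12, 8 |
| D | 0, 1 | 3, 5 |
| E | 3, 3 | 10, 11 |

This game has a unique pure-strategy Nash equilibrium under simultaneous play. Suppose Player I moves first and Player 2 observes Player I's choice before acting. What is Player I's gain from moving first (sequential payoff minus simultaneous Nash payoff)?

2

Player 2 best-responds to each possible Player I move:
- A: BR = R, leader payoff 5.
- B: BR = L, leader payoff 8.
- C: BR = L, leader payoff 0.
- D: BR = R, leader payoff 3.
- E: BR = R, leader payoff 10.
Maximizing over 5, 8, 0, 3, 10, Player I chooses E. Subgame-perfect outcome: (E, R) with payoffs (10, 11).
Under simultaneous play:
Player I's best replies: L→B; R→C.
Player 2's best replies: A→R; B→L; C→L; D→R; E→R.
Only (B, L) has each player best-responding; Nash payoffs (8, 11).
Player I's commitment gain: 10 − 8 = 2.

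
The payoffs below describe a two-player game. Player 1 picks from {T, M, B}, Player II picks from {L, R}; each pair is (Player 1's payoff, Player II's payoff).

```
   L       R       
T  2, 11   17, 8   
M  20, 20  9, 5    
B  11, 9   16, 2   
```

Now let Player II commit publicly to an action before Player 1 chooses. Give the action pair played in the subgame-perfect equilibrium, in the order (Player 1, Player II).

(M, L)

Player 1 best-responds to each possible Player II move:
- L → Player 1 plays M (best of 2, 20, 11); Player II gets 20.
- R → Player 1 plays T (best of 17, 9, 16); Player II gets 8.
Among 20, 8, the best is 20 at L. Subgame-perfect outcome: (M, L) with payoffs (20, 20).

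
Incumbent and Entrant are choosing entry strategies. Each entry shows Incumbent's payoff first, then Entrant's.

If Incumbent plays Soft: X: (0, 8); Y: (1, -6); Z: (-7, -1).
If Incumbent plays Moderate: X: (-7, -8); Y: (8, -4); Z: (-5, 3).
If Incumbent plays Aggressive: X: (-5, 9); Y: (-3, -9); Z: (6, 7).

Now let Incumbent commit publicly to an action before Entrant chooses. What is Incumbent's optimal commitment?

Work backward from Entrant's decision.
- Soft: Entrant compares 8, -6, -1 and picks X; Incumbent would get 0.
- Moderate: Entrant compares -8, -4, 3 and picks Z; Incumbent would get -5.
- Aggressive: Entrant compares 9, -9, 7 and picks X; Incumbent would get -5.
Maximizing over 0, -5, -5, Incumbent chooses Soft. Subgame-perfect outcome: (Soft, X) with payoffs (0, 8).

Soft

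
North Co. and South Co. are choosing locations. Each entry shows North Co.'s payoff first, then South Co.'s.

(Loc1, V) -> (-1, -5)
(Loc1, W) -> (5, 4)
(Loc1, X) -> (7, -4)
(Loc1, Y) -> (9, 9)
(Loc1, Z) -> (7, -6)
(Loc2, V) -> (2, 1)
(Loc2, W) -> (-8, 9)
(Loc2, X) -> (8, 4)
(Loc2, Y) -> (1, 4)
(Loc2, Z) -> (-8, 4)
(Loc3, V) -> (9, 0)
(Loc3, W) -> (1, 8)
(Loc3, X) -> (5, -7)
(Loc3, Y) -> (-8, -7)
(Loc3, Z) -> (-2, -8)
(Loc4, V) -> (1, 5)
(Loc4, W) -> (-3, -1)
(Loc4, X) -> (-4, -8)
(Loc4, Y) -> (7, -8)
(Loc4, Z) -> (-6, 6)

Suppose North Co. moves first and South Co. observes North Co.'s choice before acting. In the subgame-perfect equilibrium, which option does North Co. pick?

Loc1

Backward induction with North Co. moving first.
- Loc1: South Co. compares -5, 4, -4, 9, -6 and picks Y; North Co. would get 9.
- Loc2: South Co. compares 1, 9, 4, 4, 4 and picks W; North Co. would get -8.
- Loc3: South Co. compares 0, 8, -7, -7, -8 and picks W; North Co. would get 1.
- Loc4: South Co. compares 5, -1, -8, -8, 6 and picks Z; North Co. would get -6.
North Co.'s induced payoffs are 9, -8, 1, -6, so North Co. commits to Loc1. Subgame-perfect outcome: (Loc1, Y) with payoffs (9, 9).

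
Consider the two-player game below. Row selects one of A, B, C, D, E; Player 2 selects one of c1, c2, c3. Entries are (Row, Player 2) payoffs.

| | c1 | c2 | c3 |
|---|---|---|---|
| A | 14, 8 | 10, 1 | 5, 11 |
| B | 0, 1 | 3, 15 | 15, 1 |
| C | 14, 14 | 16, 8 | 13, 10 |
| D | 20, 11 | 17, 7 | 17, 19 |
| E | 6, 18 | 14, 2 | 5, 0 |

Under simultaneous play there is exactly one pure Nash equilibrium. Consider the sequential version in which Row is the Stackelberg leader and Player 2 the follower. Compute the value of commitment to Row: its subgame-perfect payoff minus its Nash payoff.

0

Player 2 best-responds to each possible Row move:
- A: BR = c3, leader payoff 5.
- B: BR = c2, leader payoff 3.
- C: BR = c1, leader payoff 14.
- D: BR = c3, leader payoff 17.
- E: BR = c1, leader payoff 6.
Row's induced payoffs are 5, 3, 14, 17, 6, so Row commits to D. Subgame-perfect outcome: (D, c3) with payoffs (17, 19).
Under simultaneous play:
Row's best replies: c1→D; c2→D; c3→D.
Player 2's best replies: A→c3; B→c2; C→c1; D→c3; E→c1.
The unique mutual best reply is (D, c3), giving (17, 19).
Row's commitment gain: 17 − 17 = 0.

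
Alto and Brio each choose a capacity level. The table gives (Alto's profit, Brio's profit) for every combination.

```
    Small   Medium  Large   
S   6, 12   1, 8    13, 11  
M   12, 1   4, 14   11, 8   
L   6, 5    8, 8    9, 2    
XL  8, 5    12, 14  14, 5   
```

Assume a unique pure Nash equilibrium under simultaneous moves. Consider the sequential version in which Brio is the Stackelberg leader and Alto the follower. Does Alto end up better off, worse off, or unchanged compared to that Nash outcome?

Work backward from Alto's decision.
- Small → Alto plays M (best of 6, 12, 6, 8); Brio gets 1.
- Medium → Alto plays XL (best of 1, 4, 8, 12); Brio gets 14.
- Large → Alto plays XL (best of 13, 11, 9, 14); Brio gets 5.
Among 1, 14, 5, the best is 14 at Medium. Subgame-perfect outcome: (XL, Medium) with payoffs (12, 14).
Under simultaneous play:
Alto's best replies: Small→M; Medium→XL; Large→XL.
Brio's best replies: S→Small; M→Medium; L→Medium; XL→Medium.
Only (XL, Medium) has each player best-responding; Nash payoffs (12, 14).
Alto earns 12 sequentially versus 12 at the Nash outcome: unchanged.

unchanged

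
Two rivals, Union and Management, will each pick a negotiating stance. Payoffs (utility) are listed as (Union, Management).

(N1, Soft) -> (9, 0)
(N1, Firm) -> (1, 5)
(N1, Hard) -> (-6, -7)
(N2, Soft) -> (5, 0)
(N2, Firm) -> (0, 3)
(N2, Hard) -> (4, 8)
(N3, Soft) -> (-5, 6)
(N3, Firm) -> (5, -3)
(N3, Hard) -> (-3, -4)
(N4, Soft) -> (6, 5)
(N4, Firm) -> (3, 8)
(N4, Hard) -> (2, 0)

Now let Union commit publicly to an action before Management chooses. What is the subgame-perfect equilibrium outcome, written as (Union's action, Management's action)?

Solve by backward induction (Union leads).
- N1: BR = Firm, leader payoff 1.
- N2: BR = Hard, leader payoff 4.
- N3: BR = Soft, leader payoff -5.
- N4: BR = Firm, leader payoff 3.
Union's induced payoffs are 1, 4, -5, 3, so Union commits to N2. Subgame-perfect outcome: (N2, Hard) with payoffs (4, 8).

(N2, Hard)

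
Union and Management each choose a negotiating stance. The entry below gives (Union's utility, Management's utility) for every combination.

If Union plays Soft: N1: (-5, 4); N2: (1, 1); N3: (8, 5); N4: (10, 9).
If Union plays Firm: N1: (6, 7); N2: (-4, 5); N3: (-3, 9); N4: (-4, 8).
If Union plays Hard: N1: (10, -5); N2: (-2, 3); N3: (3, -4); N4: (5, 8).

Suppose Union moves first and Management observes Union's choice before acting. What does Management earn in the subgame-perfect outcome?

9

Management best-responds to each possible Union move:
- Soft → Management plays N4 (best of 4, 1, 5, 9); Union gets 10.
- Firm → Management plays N3 (best of 7, 5, 9, 8); Union gets -3.
- Hard → Management plays N4 (best of -5, 3, -4, 8); Union gets 5.
Among 10, -3, 5, the best is 10 at Soft. Subgame-perfect outcome: (Soft, N4) with payoffs (10, 9).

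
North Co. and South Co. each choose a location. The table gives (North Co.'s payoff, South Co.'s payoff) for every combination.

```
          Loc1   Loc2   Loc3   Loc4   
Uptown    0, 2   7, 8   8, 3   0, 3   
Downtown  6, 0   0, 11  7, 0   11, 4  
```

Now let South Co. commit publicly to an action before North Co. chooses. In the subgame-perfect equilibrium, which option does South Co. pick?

Loc2

Solve by backward induction (South Co. leads).
- Loc1: North Co. compares 0, 6 and picks Downtown; South Co. would get 0.
- Loc2: North Co. compares 7, 0 and picks Uptown; South Co. would get 8.
- Loc3: North Co. compares 8, 7 and picks Uptown; South Co. would get 3.
- Loc4: North Co. compares 0, 11 and picks Downtown; South Co. would get 4.
Maximizing over 0, 8, 3, 4, South Co. chooses Loc2. Subgame-perfect outcome: (Uptown, Loc2) with payoffs (7, 8).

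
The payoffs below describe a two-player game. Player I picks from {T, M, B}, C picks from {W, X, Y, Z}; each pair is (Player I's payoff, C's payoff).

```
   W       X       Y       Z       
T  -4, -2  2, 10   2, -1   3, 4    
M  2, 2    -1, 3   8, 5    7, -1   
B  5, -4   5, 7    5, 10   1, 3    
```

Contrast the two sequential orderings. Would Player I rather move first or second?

If Player I leads: C's best replies are T→X, M→Y, B→Y; Player I's induced payoffs 2, 8, 5; outcome (M, Y), payoffs (8, 5).
If C leads: Player I's best replies are W→B, X→B, Y→M, Z→M; C's induced payoffs -4, 7, 5, -1; outcome (B, X), payoffs (5, 7).
Player I gets 8 moving first and 5 moving second, so Player I prefers to move first.

first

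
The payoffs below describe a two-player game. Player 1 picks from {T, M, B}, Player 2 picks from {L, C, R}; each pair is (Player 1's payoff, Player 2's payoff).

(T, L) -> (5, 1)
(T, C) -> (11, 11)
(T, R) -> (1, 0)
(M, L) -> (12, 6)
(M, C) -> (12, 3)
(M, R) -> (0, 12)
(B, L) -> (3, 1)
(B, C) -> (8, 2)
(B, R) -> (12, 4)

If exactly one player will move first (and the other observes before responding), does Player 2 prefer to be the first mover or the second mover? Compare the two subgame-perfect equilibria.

If Player 1 leads: Player 2's best replies are T→C, M→R, B→R; Player 1's induced payoffs 11, 0, 12; outcome (B, R), payoffs (12, 4).
If Player 2 leads: Player 1's best replies are L→M, C→M, R→B; Player 2's induced payoffs 6, 3, 4; outcome (M, L), payoffs (12, 6).
Player 2 gets 6 moving first and 4 moving second, so Player 2 prefers to move first.

first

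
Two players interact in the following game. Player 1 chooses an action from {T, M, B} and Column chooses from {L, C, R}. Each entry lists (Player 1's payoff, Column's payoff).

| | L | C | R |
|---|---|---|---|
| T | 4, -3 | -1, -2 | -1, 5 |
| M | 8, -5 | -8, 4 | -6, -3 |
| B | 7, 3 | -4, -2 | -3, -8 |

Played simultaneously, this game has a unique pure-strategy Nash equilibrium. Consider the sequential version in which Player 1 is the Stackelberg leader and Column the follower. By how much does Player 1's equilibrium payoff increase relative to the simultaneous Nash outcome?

Work backward from Column's decision.
- T: BR = R, leader payoff -1.
- M: BR = C, leader payoff -8.
- B: BR = L, leader payoff 7.
Maximizing over -1, -8, 7, Player 1 chooses B. Subgame-perfect outcome: (B, L) with payoffs (7, 3).
For the simultaneous game, intersect best replies.
Player 1's best replies: L→M; C→T; R→T.
Column's best replies: T→R; M→C; B→L.
Only (T, R) has each player best-responding; Nash payoffs (-1, 5).
Player 1's commitment gain: 7 − -1 = 8.

8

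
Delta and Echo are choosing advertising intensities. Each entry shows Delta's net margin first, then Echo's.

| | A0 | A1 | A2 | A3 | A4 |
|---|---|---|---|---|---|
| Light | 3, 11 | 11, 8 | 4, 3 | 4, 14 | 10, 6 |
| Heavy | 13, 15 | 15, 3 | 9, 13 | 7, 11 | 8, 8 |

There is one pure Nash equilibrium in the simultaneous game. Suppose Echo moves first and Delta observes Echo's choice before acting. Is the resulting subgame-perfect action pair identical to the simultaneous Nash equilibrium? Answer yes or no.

Delta best-responds to each possible Echo move:
- A0: BR = Heavy, leader payoff 15.
- A1: BR = Heavy, leader payoff 3.
- A2: BR = Heavy, leader payoff 13.
- A3: BR = Heavy, leader payoff 11.
- A4: BR = Light, leader payoff 6.
Maximizing over 15, 3, 13, 11, 6, Echo chooses A0. Subgame-perfect outcome: (Heavy, A0) with payoffs (13, 15).
For the simultaneous game, intersect best replies.
Delta's best replies: A0→Heavy; A1→Heavy; A2→Heavy; A3→Heavy; A4→Light.
Echo's best replies: Light→A3; Heavy→A0.
The unique mutual best reply is (Heavy, A0), giving (13, 15).
Sequential outcome (Heavy, A0) coincides with the Nash profile (Heavy, A0).

yes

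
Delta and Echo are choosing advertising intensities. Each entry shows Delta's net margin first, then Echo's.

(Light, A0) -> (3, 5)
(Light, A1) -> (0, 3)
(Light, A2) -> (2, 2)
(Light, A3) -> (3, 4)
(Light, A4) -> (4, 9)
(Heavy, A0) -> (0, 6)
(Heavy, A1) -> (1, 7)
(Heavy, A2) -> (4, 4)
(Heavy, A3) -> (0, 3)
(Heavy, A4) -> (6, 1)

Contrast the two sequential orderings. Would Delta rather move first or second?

first

If Delta leads: Echo's best replies are Light→A4, Heavy→A1; Delta's induced payoffs 4, 1; outcome (Light, A4), payoffs (4, 9).
If Echo leads: Delta's best replies are A0→Light, A1→Heavy, A2→Heavy, A3→Light, A4→Heavy; Echo's induced payoffs 5, 7, 4, 4, 1; outcome (Heavy, A1), payoffs (1, 7).
Delta gets 4 moving first and 1 moving second, so Delta prefers to move first.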